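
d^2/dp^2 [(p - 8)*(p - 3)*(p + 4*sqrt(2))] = 6*p - 22 + 8*sqrt(2)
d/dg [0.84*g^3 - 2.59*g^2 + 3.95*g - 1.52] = 2.52*g^2 - 5.18*g + 3.95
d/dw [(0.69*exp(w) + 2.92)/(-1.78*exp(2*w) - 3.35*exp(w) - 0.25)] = (1.2282*exp(2*w) + 10.3952*exp(w) + 9.6095)*exp(w)/(3.1684*exp(4*w) + 11.926*exp(3*w) + 12.1125*exp(2*w) + 1.675*exp(w) + 0.0625)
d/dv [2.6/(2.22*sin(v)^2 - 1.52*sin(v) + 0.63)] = (3.952 - 11.544*sin(v))*cos(v)/(2.22*sin(v)^2 - 1.52*sin(v) + 0.63)^2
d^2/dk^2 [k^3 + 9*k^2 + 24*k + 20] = 6*k + 18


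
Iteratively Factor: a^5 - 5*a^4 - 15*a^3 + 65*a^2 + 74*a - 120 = (a - 5)*(a^4 - 15*a^2 - 10*a + 24) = (a - 5)*(a - 1)*(a^3 + a^2 - 14*a - 24) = (a - 5)*(a - 4)*(a - 1)*(a^2 + 5*a + 6) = (a - 5)*(a - 4)*(a - 1)*(a + 2)*(a + 3)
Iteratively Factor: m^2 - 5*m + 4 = (m - 4)*(m - 1)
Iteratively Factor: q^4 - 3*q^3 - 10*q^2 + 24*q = (q - 2)*(q^3 - q^2 - 12*q) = (q - 4)*(q - 2)*(q^2 + 3*q) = q*(q - 4)*(q - 2)*(q + 3)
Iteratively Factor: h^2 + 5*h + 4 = (h + 4)*(h + 1)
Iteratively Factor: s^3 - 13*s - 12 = (s + 3)*(s^2 - 3*s - 4) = (s - 4)*(s + 3)*(s + 1)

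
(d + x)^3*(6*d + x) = 6*d^4 + 19*d^3*x + 21*d^2*x^2 + 9*d*x^3 + x^4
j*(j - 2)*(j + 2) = j^3 - 4*j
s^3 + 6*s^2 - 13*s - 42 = (s - 3)*(s + 2)*(s + 7)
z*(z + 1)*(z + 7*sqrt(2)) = z^3 + z^2 + 7*sqrt(2)*z^2 + 7*sqrt(2)*z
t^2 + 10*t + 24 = (t + 4)*(t + 6)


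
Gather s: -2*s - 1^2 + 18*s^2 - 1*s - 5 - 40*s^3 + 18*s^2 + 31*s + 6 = -40*s^3 + 36*s^2 + 28*s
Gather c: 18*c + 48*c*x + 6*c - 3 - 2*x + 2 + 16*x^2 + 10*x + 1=c*(48*x + 24) + 16*x^2 + 8*x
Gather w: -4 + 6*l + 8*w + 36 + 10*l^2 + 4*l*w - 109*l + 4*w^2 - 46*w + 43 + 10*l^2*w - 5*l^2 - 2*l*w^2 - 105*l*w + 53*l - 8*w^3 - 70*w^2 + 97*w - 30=5*l^2 - 50*l - 8*w^3 + w^2*(-2*l - 66) + w*(10*l^2 - 101*l + 59) + 45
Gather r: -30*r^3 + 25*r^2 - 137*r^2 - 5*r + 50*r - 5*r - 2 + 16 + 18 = -30*r^3 - 112*r^2 + 40*r + 32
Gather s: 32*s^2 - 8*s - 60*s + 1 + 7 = 32*s^2 - 68*s + 8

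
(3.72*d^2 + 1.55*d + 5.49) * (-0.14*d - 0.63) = -0.5208*d^3 - 2.5606*d^2 - 1.7451*d - 3.4587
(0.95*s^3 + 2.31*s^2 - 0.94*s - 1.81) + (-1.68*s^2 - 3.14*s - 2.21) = 0.95*s^3 + 0.63*s^2 - 4.08*s - 4.02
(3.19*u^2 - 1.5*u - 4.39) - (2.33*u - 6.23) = 3.19*u^2 - 3.83*u + 1.84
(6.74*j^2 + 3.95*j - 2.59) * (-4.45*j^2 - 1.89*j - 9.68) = -29.993*j^4 - 30.3161*j^3 - 61.1832*j^2 - 33.3409*j + 25.0712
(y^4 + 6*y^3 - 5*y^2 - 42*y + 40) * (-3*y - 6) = -3*y^5 - 24*y^4 - 21*y^3 + 156*y^2 + 132*y - 240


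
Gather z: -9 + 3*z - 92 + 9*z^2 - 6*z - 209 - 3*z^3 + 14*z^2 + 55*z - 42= -3*z^3 + 23*z^2 + 52*z - 352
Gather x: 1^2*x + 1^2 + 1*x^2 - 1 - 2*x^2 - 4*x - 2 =-x^2 - 3*x - 2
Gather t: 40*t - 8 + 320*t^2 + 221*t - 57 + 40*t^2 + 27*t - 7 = 360*t^2 + 288*t - 72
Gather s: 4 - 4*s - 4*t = -4*s - 4*t + 4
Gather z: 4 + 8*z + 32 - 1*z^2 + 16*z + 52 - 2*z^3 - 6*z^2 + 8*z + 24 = -2*z^3 - 7*z^2 + 32*z + 112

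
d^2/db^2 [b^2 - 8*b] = 2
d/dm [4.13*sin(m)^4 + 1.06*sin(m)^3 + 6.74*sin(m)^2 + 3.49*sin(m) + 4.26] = (16.52*sin(m)^3 + 3.18*sin(m)^2 + 13.48*sin(m) + 3.49)*cos(m)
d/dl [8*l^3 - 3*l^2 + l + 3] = 24*l^2 - 6*l + 1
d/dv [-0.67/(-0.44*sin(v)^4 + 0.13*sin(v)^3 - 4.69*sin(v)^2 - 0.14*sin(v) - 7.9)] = (-1.1792*sin(v)^3 + 0.2613*sin(v)^2 - 6.2846*sin(v) - 0.0938)*cos(v)/(0.44*sin(v)^4 - 0.13*sin(v)^3 + 4.69*sin(v)^2 + 0.14*sin(v) + 7.9)^2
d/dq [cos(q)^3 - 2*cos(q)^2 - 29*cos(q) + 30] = (-3*cos(q)^2 + 4*cos(q) + 29)*sin(q)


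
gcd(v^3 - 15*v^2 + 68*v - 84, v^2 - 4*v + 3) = 1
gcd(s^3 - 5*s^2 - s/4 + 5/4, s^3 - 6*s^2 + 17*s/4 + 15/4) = s^2 - 9*s/2 - 5/2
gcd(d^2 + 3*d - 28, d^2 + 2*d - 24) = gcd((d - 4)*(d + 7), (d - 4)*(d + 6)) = d - 4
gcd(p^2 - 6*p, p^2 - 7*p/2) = p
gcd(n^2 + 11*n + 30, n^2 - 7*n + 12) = 1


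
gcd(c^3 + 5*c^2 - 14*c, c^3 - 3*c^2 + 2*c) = c^2 - 2*c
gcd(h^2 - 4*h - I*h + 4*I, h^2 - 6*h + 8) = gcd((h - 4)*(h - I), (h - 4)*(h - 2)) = h - 4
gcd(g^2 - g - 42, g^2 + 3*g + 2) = 1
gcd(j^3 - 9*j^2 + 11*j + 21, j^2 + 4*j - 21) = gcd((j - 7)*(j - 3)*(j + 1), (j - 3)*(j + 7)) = j - 3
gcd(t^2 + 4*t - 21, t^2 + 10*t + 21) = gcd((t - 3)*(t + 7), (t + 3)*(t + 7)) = t + 7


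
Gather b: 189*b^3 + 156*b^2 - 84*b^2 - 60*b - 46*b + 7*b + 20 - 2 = 189*b^3 + 72*b^2 - 99*b + 18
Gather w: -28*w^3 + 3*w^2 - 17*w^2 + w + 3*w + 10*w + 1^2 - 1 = -28*w^3 - 14*w^2 + 14*w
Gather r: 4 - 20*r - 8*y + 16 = -20*r - 8*y + 20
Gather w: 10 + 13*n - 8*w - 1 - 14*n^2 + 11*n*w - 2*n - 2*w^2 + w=-14*n^2 + 11*n - 2*w^2 + w*(11*n - 7) + 9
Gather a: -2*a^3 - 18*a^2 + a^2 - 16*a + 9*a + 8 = -2*a^3 - 17*a^2 - 7*a + 8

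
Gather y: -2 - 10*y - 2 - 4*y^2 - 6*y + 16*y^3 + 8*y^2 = 16*y^3 + 4*y^2 - 16*y - 4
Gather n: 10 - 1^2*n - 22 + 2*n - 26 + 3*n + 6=4*n - 32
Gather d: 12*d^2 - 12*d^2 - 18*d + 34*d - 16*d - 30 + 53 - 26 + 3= 0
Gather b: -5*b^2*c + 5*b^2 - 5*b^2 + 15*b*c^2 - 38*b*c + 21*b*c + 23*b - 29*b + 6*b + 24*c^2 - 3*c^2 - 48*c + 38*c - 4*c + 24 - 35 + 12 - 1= -5*b^2*c + b*(15*c^2 - 17*c) + 21*c^2 - 14*c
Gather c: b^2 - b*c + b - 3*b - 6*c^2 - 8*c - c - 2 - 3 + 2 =b^2 - 2*b - 6*c^2 + c*(-b - 9) - 3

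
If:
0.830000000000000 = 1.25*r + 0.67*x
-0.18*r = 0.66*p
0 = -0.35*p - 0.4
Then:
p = -1.14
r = 4.19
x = -6.58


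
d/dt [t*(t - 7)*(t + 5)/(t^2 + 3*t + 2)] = (t^4 + 6*t^3 + 35*t^2 - 8*t - 70)/(t^4 + 6*t^3 + 13*t^2 + 12*t + 4)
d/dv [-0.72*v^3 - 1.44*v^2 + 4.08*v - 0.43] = -2.16*v^2 - 2.88*v + 4.08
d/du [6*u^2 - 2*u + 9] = 12*u - 2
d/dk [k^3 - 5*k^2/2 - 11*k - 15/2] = 3*k^2 - 5*k - 11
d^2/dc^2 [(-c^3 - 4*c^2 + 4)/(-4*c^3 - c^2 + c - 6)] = 2*(60*c^6 + 12*c^5 - 480*c^4 - 801*c^3 - 54*c^2 + 408*c + 164)/(64*c^9 + 48*c^8 - 36*c^7 + 265*c^6 + 153*c^5 - 123*c^4 + 395*c^3 + 126*c^2 - 108*c + 216)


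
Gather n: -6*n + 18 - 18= -6*n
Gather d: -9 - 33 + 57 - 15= 0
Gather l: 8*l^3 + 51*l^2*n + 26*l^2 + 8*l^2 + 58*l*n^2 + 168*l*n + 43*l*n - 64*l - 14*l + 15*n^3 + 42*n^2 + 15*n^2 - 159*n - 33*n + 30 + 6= 8*l^3 + l^2*(51*n + 34) + l*(58*n^2 + 211*n - 78) + 15*n^3 + 57*n^2 - 192*n + 36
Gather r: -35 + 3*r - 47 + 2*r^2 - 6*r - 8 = 2*r^2 - 3*r - 90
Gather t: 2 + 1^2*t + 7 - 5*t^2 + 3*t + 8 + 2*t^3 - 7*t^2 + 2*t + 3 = 2*t^3 - 12*t^2 + 6*t + 20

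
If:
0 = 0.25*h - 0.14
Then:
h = 0.56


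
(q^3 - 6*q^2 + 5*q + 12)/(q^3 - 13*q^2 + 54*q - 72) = (q + 1)/(q - 6)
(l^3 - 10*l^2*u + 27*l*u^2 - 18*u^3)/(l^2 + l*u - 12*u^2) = (l^2 - 7*l*u + 6*u^2)/(l + 4*u)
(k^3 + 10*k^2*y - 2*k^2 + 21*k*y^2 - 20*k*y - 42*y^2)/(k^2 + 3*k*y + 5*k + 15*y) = (k^2 + 7*k*y - 2*k - 14*y)/(k + 5)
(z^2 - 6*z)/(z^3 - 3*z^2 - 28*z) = (6 - z)/(-z^2 + 3*z + 28)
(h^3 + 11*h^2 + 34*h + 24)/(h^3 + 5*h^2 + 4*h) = (h + 6)/h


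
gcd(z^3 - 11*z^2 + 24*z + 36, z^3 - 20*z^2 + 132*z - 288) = z^2 - 12*z + 36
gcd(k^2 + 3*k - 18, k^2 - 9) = k - 3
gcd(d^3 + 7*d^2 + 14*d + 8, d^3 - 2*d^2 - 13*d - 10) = d^2 + 3*d + 2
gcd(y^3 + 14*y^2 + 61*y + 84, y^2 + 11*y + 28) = y^2 + 11*y + 28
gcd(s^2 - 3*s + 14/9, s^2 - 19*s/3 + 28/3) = s - 7/3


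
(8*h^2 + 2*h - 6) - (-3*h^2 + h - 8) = 11*h^2 + h + 2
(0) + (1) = 1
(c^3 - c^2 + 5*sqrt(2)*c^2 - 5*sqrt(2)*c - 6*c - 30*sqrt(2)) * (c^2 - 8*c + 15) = c^5 - 9*c^4 + 5*sqrt(2)*c^4 - 45*sqrt(2)*c^3 + 17*c^3 + 33*c^2 + 85*sqrt(2)*c^2 - 90*c + 165*sqrt(2)*c - 450*sqrt(2)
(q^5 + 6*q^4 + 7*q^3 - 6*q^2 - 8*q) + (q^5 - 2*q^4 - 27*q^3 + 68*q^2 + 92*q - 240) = 2*q^5 + 4*q^4 - 20*q^3 + 62*q^2 + 84*q - 240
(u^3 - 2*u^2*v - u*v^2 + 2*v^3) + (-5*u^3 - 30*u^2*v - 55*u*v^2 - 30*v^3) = -4*u^3 - 32*u^2*v - 56*u*v^2 - 28*v^3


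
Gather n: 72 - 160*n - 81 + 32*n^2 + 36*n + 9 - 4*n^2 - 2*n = 28*n^2 - 126*n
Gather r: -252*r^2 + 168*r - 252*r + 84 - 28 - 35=-252*r^2 - 84*r + 21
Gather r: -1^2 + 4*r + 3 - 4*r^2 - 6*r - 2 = -4*r^2 - 2*r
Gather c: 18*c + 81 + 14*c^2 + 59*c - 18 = 14*c^2 + 77*c + 63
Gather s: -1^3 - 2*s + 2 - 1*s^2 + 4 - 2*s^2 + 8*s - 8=-3*s^2 + 6*s - 3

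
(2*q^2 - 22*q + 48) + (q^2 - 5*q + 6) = 3*q^2 - 27*q + 54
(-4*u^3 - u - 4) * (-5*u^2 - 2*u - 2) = 20*u^5 + 8*u^4 + 13*u^3 + 22*u^2 + 10*u + 8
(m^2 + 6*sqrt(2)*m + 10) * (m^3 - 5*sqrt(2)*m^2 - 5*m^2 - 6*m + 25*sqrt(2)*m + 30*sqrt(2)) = m^5 - 5*m^4 + sqrt(2)*m^4 - 56*m^3 - 5*sqrt(2)*m^3 - 56*sqrt(2)*m^2 + 250*m^2 + 300*m + 250*sqrt(2)*m + 300*sqrt(2)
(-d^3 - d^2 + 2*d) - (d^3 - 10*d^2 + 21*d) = -2*d^3 + 9*d^2 - 19*d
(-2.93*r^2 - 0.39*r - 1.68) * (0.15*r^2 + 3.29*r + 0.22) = -0.4395*r^4 - 9.6982*r^3 - 2.1797*r^2 - 5.613*r - 0.3696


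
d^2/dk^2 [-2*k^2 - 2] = -4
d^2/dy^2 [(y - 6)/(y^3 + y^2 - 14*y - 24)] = 2*((y - 6)*(3*y^2 + 2*y - 14)^2 + (-3*y^2 - 2*y - (y - 6)*(3*y + 1) + 14)*(y^3 + y^2 - 14*y - 24))/(y^3 + y^2 - 14*y - 24)^3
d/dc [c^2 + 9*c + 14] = 2*c + 9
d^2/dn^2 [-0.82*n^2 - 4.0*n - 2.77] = -1.64000000000000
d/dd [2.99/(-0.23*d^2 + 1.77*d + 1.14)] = (1.3754*d - 5.2923)/(-0.23*d^2 + 1.77*d + 1.14)^2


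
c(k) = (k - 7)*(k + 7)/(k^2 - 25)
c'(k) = -2*k*(k - 7)*(k + 7)/(k^2 - 25)^2 + (k - 7)/(k^2 - 25) + (k + 7)/(k^2 - 25) = 48*k/(k^4 - 50*k^2 + 625)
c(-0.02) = 1.96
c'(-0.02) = -0.00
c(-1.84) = 2.11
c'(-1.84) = -0.19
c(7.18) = 0.10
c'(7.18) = 0.49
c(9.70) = 0.65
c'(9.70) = 0.10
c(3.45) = 2.83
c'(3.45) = 0.97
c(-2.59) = 2.31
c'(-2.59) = -0.37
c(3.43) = 2.81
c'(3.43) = 0.94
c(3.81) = 3.29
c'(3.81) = 1.66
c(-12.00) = 0.80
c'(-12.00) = -0.04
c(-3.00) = 2.50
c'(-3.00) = -0.56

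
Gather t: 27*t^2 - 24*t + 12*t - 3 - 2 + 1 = 27*t^2 - 12*t - 4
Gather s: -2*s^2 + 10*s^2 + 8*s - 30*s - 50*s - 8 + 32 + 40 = 8*s^2 - 72*s + 64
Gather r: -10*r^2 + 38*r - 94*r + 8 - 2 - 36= -10*r^2 - 56*r - 30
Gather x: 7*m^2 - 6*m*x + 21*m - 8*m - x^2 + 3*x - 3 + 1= 7*m^2 + 13*m - x^2 + x*(3 - 6*m) - 2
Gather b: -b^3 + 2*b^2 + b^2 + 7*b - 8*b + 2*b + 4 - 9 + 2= -b^3 + 3*b^2 + b - 3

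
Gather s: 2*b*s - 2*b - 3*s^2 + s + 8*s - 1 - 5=-2*b - 3*s^2 + s*(2*b + 9) - 6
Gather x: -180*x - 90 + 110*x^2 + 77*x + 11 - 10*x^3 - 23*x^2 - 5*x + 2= -10*x^3 + 87*x^2 - 108*x - 77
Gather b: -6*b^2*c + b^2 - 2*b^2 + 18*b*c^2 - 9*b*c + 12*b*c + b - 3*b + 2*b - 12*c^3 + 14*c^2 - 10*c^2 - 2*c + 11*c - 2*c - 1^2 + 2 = b^2*(-6*c - 1) + b*(18*c^2 + 3*c) - 12*c^3 + 4*c^2 + 7*c + 1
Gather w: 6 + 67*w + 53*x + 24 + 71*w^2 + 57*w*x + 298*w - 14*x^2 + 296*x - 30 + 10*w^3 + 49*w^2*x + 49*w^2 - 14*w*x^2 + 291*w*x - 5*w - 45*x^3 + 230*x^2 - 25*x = 10*w^3 + w^2*(49*x + 120) + w*(-14*x^2 + 348*x + 360) - 45*x^3 + 216*x^2 + 324*x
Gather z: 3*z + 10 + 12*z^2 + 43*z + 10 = 12*z^2 + 46*z + 20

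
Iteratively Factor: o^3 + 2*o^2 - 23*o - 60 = (o + 4)*(o^2 - 2*o - 15) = (o - 5)*(o + 4)*(o + 3)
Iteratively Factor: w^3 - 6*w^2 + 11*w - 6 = (w - 1)*(w^2 - 5*w + 6) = (w - 3)*(w - 1)*(w - 2)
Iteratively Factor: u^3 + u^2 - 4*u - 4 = (u + 2)*(u^2 - u - 2) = (u + 1)*(u + 2)*(u - 2)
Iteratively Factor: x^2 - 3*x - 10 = (x - 5)*(x + 2)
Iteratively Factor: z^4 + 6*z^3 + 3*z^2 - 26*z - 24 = (z + 3)*(z^3 + 3*z^2 - 6*z - 8) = (z + 3)*(z + 4)*(z^2 - z - 2) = (z + 1)*(z + 3)*(z + 4)*(z - 2)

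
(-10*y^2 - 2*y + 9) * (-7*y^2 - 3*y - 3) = 70*y^4 + 44*y^3 - 27*y^2 - 21*y - 27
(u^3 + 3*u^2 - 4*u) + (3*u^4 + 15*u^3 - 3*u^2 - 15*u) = 3*u^4 + 16*u^3 - 19*u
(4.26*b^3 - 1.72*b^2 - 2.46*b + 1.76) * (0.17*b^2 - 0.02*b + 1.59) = 0.7242*b^5 - 0.3776*b^4 + 6.3896*b^3 - 2.3864*b^2 - 3.9466*b + 2.7984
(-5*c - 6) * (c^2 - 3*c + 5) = -5*c^3 + 9*c^2 - 7*c - 30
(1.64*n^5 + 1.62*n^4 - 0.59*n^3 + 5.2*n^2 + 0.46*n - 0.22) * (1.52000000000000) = 2.4928*n^5 + 2.4624*n^4 - 0.8968*n^3 + 7.904*n^2 + 0.6992*n - 0.3344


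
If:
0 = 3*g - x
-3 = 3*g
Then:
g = -1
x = -3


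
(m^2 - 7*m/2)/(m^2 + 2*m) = (m - 7/2)/(m + 2)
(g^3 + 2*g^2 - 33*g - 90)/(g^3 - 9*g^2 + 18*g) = (g^2 + 8*g + 15)/(g*(g - 3))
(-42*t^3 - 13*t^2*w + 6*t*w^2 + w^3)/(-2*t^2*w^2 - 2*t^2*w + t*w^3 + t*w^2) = (42*t^3 + 13*t^2*w - 6*t*w^2 - w^3)/(t*w*(2*t*w + 2*t - w^2 - w))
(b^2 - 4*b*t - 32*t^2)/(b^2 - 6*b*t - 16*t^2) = (b + 4*t)/(b + 2*t)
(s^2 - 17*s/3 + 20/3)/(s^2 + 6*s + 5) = (3*s^2 - 17*s + 20)/(3*(s^2 + 6*s + 5))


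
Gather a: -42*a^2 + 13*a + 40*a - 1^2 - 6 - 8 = -42*a^2 + 53*a - 15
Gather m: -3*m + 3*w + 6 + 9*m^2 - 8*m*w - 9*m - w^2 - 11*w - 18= 9*m^2 + m*(-8*w - 12) - w^2 - 8*w - 12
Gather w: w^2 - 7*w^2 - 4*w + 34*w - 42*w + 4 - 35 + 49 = -6*w^2 - 12*w + 18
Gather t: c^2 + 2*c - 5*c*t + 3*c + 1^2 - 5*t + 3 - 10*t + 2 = c^2 + 5*c + t*(-5*c - 15) + 6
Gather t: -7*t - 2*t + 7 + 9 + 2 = 18 - 9*t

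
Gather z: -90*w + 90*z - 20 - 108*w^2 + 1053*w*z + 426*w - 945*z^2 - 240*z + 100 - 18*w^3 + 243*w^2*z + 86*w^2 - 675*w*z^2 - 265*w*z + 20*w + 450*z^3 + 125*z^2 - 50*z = -18*w^3 - 22*w^2 + 356*w + 450*z^3 + z^2*(-675*w - 820) + z*(243*w^2 + 788*w - 200) + 80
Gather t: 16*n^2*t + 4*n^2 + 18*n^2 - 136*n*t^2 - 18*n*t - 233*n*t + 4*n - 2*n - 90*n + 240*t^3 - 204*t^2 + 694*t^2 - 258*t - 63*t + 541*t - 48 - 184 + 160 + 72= 22*n^2 - 88*n + 240*t^3 + t^2*(490 - 136*n) + t*(16*n^2 - 251*n + 220)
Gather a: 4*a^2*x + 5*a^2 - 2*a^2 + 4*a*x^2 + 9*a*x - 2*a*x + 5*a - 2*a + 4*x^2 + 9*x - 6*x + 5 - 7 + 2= a^2*(4*x + 3) + a*(4*x^2 + 7*x + 3) + 4*x^2 + 3*x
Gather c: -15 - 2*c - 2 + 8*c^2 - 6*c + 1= 8*c^2 - 8*c - 16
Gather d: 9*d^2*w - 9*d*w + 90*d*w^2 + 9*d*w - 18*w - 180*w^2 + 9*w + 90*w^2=9*d^2*w + 90*d*w^2 - 90*w^2 - 9*w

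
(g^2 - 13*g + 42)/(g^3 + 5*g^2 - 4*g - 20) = (g^2 - 13*g + 42)/(g^3 + 5*g^2 - 4*g - 20)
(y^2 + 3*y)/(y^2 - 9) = y/(y - 3)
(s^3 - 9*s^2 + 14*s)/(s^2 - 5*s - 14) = s*(s - 2)/(s + 2)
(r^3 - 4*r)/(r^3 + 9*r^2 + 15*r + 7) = r*(r^2 - 4)/(r^3 + 9*r^2 + 15*r + 7)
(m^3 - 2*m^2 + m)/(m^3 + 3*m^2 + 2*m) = (m^2 - 2*m + 1)/(m^2 + 3*m + 2)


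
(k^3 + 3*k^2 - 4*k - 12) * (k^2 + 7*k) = k^5 + 10*k^4 + 17*k^3 - 40*k^2 - 84*k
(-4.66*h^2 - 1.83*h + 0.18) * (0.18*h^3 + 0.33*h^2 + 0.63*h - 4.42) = -0.8388*h^5 - 1.8672*h^4 - 3.5073*h^3 + 19.5037*h^2 + 8.202*h - 0.7956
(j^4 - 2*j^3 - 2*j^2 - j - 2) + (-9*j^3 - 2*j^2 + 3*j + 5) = j^4 - 11*j^3 - 4*j^2 + 2*j + 3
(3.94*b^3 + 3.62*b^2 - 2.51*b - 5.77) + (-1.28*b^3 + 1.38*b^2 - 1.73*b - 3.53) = 2.66*b^3 + 5.0*b^2 - 4.24*b - 9.3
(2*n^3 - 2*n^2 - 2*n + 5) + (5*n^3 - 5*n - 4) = 7*n^3 - 2*n^2 - 7*n + 1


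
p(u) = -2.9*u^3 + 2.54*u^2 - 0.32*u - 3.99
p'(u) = -8.7*u^2 + 5.08*u - 0.32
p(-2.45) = 54.69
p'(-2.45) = -64.99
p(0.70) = -3.96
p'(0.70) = -1.03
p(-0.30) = -3.59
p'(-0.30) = -2.63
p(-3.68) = 176.11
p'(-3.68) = -136.83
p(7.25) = -977.93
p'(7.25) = -420.78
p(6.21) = -602.53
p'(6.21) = -304.28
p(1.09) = -5.08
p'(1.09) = -5.12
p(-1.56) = 13.70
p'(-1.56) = -29.42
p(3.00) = -60.39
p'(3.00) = -63.38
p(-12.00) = 5376.81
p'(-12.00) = -1314.08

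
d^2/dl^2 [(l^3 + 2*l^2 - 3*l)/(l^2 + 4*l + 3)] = 4/(l^3 + 3*l^2 + 3*l + 1)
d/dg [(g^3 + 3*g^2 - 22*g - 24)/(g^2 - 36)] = (g^2 - 12*g + 22)/(g^2 - 12*g + 36)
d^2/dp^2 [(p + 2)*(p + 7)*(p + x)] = 6*p + 2*x + 18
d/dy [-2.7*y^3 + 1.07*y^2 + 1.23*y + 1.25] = -8.1*y^2 + 2.14*y + 1.23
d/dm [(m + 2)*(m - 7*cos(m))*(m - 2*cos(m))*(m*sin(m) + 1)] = (m + 2)*(m - 7*cos(m))*(m - 2*cos(m))*(m*cos(m) + sin(m)) + (m + 2)*(m - 7*cos(m))*(m*sin(m) + 1)*(2*sin(m) + 1) + (m + 2)*(m - 2*cos(m))*(m*sin(m) + 1)*(7*sin(m) + 1) + (m - 7*cos(m))*(m - 2*cos(m))*(m*sin(m) + 1)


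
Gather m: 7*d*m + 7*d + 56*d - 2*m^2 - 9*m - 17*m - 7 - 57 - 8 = 63*d - 2*m^2 + m*(7*d - 26) - 72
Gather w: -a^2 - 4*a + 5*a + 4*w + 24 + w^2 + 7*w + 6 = -a^2 + a + w^2 + 11*w + 30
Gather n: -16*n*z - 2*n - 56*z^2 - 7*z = n*(-16*z - 2) - 56*z^2 - 7*z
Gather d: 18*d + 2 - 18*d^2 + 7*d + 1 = -18*d^2 + 25*d + 3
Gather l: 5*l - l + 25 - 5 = 4*l + 20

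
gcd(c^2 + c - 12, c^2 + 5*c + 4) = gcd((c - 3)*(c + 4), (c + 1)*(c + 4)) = c + 4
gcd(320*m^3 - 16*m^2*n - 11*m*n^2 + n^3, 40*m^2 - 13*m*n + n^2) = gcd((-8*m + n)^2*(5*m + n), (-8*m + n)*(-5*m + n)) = 8*m - n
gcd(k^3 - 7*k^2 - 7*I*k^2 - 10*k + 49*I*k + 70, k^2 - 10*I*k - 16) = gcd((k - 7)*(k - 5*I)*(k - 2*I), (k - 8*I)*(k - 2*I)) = k - 2*I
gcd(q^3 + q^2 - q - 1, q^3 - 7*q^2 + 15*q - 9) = q - 1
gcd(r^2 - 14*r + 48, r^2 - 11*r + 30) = r - 6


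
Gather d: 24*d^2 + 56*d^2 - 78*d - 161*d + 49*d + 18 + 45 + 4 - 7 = 80*d^2 - 190*d + 60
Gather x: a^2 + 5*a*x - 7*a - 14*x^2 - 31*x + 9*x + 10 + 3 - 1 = a^2 - 7*a - 14*x^2 + x*(5*a - 22) + 12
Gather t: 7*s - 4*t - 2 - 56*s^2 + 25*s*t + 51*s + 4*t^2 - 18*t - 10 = -56*s^2 + 58*s + 4*t^2 + t*(25*s - 22) - 12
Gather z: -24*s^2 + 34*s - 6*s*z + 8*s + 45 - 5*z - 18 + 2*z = -24*s^2 + 42*s + z*(-6*s - 3) + 27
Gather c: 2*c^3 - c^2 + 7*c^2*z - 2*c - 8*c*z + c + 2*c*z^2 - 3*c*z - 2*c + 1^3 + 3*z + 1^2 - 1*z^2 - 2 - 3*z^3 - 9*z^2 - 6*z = 2*c^3 + c^2*(7*z - 1) + c*(2*z^2 - 11*z - 3) - 3*z^3 - 10*z^2 - 3*z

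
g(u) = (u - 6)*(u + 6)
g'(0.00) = 0.00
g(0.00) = -36.00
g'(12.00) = 24.00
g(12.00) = 108.00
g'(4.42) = 8.84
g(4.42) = -16.46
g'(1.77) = 3.54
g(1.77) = -32.87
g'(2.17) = 4.34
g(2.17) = -31.29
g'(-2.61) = -5.22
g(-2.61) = -29.19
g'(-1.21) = -2.42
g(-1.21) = -34.54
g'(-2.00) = -4.00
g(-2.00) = -32.00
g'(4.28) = 8.56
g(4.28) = -17.68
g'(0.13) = 0.26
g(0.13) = -35.98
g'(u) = 2*u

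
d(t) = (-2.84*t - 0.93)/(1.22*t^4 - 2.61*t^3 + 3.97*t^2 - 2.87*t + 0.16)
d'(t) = (-2.84*t - 0.93)*(-4.88*t^3 + 7.83*t^2 - 7.94*t + 2.87)/(1.22*t^4 - 2.61*t^3 + 3.97*t^2 - 2.87*t + 0.16)^2 - 2.84/(1.22*t^4 - 2.61*t^3 + 3.97*t^2 - 2.87*t + 0.16) = (10.3944*t^4 - 10.2864*t^3 + 3.9929*t^2 + 7.3842*t - 3.1235)/(1.4884*t^8 - 6.3684*t^7 + 16.4989*t^6 - 27.7262*t^5 + 31.1327*t^4 - 23.623*t^3 + 9.5073*t^2 - 0.9184*t + 0.0256)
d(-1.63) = 0.10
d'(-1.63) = 0.09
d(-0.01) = -4.77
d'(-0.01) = -89.40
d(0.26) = 4.66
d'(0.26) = -8.32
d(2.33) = -0.42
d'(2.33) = 0.66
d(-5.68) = 0.01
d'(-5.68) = 0.00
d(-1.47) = 0.12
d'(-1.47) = 0.10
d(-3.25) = 0.03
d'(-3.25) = 0.02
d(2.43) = -0.36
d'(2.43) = 0.54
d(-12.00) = 0.00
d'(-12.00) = 0.00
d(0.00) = -5.81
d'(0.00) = -122.01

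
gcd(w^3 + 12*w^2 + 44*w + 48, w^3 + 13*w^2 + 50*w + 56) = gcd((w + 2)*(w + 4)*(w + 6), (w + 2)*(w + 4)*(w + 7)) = w^2 + 6*w + 8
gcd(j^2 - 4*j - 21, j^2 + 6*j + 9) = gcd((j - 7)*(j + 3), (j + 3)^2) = j + 3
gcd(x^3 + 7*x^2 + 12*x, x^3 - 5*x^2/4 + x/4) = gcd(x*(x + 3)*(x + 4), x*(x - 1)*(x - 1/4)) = x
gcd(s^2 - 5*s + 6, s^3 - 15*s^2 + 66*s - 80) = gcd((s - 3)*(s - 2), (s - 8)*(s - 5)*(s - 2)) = s - 2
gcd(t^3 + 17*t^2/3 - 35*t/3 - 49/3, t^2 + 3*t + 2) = t + 1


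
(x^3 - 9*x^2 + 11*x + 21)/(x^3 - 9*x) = (x^2 - 6*x - 7)/(x*(x + 3))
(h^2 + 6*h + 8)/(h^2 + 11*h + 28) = (h + 2)/(h + 7)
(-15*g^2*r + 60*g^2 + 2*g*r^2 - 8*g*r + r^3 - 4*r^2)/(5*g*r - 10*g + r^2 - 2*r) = (-3*g*r + 12*g + r^2 - 4*r)/(r - 2)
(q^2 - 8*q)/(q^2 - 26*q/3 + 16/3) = 3*q/(3*q - 2)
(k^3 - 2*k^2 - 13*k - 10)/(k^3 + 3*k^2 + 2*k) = (k - 5)/k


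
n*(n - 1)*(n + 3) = n^3 + 2*n^2 - 3*n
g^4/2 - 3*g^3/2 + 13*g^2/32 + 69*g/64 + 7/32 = (g/2 + 1/4)*(g - 2)*(g - 7/4)*(g + 1/4)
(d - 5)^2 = d^2 - 10*d + 25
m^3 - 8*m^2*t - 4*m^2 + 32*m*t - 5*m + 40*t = (m - 5)*(m + 1)*(m - 8*t)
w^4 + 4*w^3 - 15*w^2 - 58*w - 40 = (w - 4)*(w + 1)*(w + 2)*(w + 5)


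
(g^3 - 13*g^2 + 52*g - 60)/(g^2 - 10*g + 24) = (g^2 - 7*g + 10)/(g - 4)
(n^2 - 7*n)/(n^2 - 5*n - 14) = n/(n + 2)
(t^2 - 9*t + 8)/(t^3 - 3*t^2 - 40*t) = (t - 1)/(t*(t + 5))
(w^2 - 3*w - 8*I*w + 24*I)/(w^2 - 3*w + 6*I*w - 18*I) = (w - 8*I)/(w + 6*I)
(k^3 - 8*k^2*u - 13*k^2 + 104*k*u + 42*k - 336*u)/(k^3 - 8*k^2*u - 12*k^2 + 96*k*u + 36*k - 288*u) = (k - 7)/(k - 6)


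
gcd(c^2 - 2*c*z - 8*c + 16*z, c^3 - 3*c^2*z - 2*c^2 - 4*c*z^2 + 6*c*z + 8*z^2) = 1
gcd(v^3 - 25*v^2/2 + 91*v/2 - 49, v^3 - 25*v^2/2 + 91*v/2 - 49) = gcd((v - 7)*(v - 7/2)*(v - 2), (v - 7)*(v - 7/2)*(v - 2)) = v^3 - 25*v^2/2 + 91*v/2 - 49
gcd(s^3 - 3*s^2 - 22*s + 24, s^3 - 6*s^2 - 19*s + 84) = s + 4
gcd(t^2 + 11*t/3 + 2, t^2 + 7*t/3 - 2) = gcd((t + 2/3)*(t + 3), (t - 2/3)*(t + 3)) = t + 3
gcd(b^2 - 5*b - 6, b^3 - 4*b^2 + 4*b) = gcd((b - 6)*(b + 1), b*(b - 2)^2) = 1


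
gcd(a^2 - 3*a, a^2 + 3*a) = a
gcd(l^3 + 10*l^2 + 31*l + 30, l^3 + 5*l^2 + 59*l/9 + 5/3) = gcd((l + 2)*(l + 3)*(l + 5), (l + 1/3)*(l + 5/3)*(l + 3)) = l + 3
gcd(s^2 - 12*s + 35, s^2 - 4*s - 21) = s - 7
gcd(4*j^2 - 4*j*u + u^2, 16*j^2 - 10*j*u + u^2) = -2*j + u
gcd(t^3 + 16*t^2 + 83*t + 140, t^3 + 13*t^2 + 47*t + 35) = t^2 + 12*t + 35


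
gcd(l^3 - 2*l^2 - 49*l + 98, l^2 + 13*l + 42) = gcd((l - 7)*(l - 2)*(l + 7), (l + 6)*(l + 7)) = l + 7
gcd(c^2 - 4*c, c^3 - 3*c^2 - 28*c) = c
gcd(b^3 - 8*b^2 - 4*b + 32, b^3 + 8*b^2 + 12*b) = b + 2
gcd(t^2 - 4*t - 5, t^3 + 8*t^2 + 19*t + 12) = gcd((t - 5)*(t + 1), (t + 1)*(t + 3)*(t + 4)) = t + 1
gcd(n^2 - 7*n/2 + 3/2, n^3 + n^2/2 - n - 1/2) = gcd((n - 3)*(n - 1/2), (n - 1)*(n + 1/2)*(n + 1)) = 1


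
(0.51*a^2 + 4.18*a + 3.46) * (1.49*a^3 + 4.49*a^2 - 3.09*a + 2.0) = 0.7599*a^5 + 8.5181*a^4 + 22.3477*a^3 + 3.6392*a^2 - 2.3314*a + 6.92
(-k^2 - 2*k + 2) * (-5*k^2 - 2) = 5*k^4 + 10*k^3 - 8*k^2 + 4*k - 4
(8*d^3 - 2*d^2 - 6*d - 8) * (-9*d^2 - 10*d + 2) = -72*d^5 - 62*d^4 + 90*d^3 + 128*d^2 + 68*d - 16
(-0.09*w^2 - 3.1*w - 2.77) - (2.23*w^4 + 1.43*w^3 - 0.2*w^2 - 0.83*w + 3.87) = -2.23*w^4 - 1.43*w^3 + 0.11*w^2 - 2.27*w - 6.64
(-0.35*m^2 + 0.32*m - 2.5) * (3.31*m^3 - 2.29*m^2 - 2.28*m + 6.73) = -1.1585*m^5 + 1.8607*m^4 - 8.2098*m^3 + 2.6399*m^2 + 7.8536*m - 16.825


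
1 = 1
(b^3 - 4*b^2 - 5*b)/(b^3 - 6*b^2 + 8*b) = (b^2 - 4*b - 5)/(b^2 - 6*b + 8)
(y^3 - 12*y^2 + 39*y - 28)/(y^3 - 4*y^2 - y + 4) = (y - 7)/(y + 1)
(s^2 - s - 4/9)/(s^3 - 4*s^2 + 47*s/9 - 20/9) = (3*s + 1)/(3*s^2 - 8*s + 5)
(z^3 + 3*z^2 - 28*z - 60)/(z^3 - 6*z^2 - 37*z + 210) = (z + 2)/(z - 7)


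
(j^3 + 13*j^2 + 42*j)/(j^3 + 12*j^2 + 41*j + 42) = j*(j + 6)/(j^2 + 5*j + 6)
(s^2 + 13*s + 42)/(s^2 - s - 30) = (s^2 + 13*s + 42)/(s^2 - s - 30)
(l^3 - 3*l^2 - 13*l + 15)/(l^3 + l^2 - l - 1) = (l^2 - 2*l - 15)/(l^2 + 2*l + 1)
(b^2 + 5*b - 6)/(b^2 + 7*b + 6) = (b - 1)/(b + 1)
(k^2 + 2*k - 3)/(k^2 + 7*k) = (k^2 + 2*k - 3)/(k*(k + 7))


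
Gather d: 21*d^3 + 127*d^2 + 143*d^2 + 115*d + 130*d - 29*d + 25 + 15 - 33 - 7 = 21*d^3 + 270*d^2 + 216*d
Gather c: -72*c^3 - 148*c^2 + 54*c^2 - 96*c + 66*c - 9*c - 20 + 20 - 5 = -72*c^3 - 94*c^2 - 39*c - 5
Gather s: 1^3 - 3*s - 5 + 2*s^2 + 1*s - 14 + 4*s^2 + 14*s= 6*s^2 + 12*s - 18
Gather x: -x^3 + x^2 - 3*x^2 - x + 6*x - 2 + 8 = -x^3 - 2*x^2 + 5*x + 6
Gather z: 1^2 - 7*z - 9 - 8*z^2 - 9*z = -8*z^2 - 16*z - 8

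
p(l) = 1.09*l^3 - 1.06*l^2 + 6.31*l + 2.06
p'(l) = 3.27*l^2 - 2.12*l + 6.31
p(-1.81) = -19.30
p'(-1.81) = 20.86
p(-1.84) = -19.93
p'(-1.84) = 21.28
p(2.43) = 26.77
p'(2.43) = 20.47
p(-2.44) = -35.48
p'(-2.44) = 30.95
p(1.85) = 17.01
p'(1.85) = 13.58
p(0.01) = 2.12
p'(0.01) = 6.29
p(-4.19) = -123.17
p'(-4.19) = 72.60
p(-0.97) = -6.05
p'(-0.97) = 11.44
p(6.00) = 237.20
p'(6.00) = 111.31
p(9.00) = 767.60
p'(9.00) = 252.10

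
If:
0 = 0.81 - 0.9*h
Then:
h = 0.90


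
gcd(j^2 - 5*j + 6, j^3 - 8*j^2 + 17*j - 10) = j - 2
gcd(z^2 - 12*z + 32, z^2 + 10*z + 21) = 1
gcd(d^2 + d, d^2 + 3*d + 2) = d + 1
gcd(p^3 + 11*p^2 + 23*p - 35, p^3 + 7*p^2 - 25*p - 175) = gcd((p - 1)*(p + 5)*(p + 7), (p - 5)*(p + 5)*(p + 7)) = p^2 + 12*p + 35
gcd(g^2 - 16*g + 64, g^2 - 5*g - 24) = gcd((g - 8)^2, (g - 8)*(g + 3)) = g - 8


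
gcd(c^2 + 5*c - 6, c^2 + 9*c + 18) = c + 6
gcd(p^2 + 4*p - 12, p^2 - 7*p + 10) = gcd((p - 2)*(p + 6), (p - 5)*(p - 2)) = p - 2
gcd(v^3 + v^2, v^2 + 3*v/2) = v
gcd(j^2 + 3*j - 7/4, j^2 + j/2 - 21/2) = j + 7/2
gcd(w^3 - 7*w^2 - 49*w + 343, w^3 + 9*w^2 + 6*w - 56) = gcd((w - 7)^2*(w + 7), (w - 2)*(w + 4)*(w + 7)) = w + 7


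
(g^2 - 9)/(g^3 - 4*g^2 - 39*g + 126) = (g + 3)/(g^2 - g - 42)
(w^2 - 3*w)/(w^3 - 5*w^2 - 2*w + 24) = w/(w^2 - 2*w - 8)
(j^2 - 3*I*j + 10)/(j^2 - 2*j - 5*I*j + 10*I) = (j + 2*I)/(j - 2)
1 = 1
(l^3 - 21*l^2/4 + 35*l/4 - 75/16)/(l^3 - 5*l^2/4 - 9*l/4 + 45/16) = (2*l - 5)/(2*l + 3)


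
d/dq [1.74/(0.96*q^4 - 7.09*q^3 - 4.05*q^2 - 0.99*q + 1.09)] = (-6.6816*q^3 + 37.0098*q^2 + 14.094*q + 1.7226)/(-0.96*q^4 + 7.09*q^3 + 4.05*q^2 + 0.99*q - 1.09)^2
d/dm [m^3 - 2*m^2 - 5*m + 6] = 3*m^2 - 4*m - 5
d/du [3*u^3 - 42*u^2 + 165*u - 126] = 9*u^2 - 84*u + 165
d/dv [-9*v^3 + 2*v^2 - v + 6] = -27*v^2 + 4*v - 1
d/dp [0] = 0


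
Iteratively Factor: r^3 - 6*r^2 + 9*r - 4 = (r - 1)*(r^2 - 5*r + 4) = (r - 1)^2*(r - 4)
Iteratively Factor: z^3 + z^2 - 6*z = (z - 2)*(z^2 + 3*z) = (z - 2)*(z + 3)*(z)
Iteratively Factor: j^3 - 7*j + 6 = (j - 1)*(j^2 + j - 6) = (j - 2)*(j - 1)*(j + 3)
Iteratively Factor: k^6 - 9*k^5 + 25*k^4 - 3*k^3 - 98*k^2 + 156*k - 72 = (k - 2)*(k^5 - 7*k^4 + 11*k^3 + 19*k^2 - 60*k + 36) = (k - 2)*(k - 1)*(k^4 - 6*k^3 + 5*k^2 + 24*k - 36) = (k - 3)*(k - 2)*(k - 1)*(k^3 - 3*k^2 - 4*k + 12) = (k - 3)*(k - 2)*(k - 1)*(k + 2)*(k^2 - 5*k + 6) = (k - 3)*(k - 2)^2*(k - 1)*(k + 2)*(k - 3)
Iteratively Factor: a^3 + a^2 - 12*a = (a)*(a^2 + a - 12) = a*(a - 3)*(a + 4)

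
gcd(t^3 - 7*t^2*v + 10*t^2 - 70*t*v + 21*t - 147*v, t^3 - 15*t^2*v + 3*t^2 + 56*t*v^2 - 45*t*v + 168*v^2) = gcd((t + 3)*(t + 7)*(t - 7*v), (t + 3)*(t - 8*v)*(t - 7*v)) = t^2 - 7*t*v + 3*t - 21*v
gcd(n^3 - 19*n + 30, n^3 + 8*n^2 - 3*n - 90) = n^2 + 2*n - 15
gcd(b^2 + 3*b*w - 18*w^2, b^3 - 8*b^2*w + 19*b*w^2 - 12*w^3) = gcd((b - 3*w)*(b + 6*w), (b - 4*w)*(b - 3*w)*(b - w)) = -b + 3*w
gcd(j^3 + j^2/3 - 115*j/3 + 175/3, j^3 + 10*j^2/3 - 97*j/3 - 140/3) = j^2 + 2*j - 35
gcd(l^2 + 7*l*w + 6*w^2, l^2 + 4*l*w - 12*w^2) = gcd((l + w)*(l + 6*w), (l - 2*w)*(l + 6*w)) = l + 6*w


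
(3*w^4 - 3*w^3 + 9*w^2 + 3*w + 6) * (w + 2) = 3*w^5 + 3*w^4 + 3*w^3 + 21*w^2 + 12*w + 12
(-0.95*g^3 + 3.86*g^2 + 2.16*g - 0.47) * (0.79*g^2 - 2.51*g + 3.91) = -0.7505*g^5 + 5.4339*g^4 - 11.6967*g^3 + 9.2997*g^2 + 9.6253*g - 1.8377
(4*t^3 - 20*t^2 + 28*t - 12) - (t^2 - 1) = 4*t^3 - 21*t^2 + 28*t - 11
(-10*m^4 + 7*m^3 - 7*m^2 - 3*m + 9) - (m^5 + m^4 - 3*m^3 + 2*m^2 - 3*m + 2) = -m^5 - 11*m^4 + 10*m^3 - 9*m^2 + 7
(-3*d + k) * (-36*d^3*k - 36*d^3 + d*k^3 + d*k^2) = 108*d^4*k + 108*d^4 - 36*d^3*k^2 - 36*d^3*k - 3*d^2*k^3 - 3*d^2*k^2 + d*k^4 + d*k^3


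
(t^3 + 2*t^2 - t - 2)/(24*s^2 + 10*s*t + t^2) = (t^3 + 2*t^2 - t - 2)/(24*s^2 + 10*s*t + t^2)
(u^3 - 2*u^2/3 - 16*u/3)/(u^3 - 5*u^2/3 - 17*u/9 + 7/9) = 3*u*(3*u^2 - 2*u - 16)/(9*u^3 - 15*u^2 - 17*u + 7)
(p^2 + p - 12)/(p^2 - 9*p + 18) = (p + 4)/(p - 6)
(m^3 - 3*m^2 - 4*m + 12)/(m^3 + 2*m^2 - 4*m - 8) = (m - 3)/(m + 2)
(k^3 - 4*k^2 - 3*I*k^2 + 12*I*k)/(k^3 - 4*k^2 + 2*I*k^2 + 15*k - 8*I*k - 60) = k/(k + 5*I)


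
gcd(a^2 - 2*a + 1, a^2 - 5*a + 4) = a - 1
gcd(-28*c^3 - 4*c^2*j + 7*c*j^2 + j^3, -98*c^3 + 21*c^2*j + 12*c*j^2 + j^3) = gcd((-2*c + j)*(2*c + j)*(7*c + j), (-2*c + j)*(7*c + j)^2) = 14*c^2 - 5*c*j - j^2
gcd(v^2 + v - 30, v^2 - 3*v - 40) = 1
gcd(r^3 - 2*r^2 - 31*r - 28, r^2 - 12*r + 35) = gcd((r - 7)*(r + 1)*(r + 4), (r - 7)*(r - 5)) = r - 7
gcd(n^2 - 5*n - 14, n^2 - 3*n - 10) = n + 2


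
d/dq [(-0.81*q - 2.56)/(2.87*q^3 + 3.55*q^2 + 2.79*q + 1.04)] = (4.6494*q^3 + 24.9171*q^2 + 18.176*q + 6.3)/(8.2369*q^6 + 20.377*q^5 + 28.6171*q^4 + 25.7786*q^3 + 15.1681*q^2 + 5.8032*q + 1.0816)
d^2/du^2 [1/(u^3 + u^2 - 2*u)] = 2*(-u*(3*u + 1)*(u^2 + u - 2) + (3*u^2 + 2*u - 2)^2)/(u^3*(u^2 + u - 2)^3)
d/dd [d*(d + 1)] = 2*d + 1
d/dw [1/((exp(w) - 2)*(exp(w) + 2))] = -2*exp(2*w)/(exp(4*w) - 8*exp(2*w) + 16)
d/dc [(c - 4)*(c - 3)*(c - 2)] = 3*c^2 - 18*c + 26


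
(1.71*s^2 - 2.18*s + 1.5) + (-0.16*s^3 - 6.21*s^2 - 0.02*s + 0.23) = -0.16*s^3 - 4.5*s^2 - 2.2*s + 1.73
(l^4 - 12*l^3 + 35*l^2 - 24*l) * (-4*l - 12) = -4*l^5 + 36*l^4 + 4*l^3 - 324*l^2 + 288*l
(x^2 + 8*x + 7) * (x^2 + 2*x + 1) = x^4 + 10*x^3 + 24*x^2 + 22*x + 7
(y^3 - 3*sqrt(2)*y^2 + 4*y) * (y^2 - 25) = y^5 - 3*sqrt(2)*y^4 - 21*y^3 + 75*sqrt(2)*y^2 - 100*y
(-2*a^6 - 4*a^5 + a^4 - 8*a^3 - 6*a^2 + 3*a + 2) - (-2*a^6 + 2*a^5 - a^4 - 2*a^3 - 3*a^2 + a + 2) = -6*a^5 + 2*a^4 - 6*a^3 - 3*a^2 + 2*a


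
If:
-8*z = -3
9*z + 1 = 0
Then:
No Solution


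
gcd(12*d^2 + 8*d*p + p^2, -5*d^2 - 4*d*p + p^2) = 1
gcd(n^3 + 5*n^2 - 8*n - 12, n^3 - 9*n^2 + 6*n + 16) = n^2 - n - 2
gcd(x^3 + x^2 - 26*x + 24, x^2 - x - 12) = x - 4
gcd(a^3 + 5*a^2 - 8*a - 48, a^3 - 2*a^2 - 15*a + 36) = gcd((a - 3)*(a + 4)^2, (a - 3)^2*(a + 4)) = a^2 + a - 12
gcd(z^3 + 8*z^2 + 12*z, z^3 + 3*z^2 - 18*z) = z^2 + 6*z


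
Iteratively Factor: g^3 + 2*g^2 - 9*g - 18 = (g + 3)*(g^2 - g - 6) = (g + 2)*(g + 3)*(g - 3)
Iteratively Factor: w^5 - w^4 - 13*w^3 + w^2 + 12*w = (w - 4)*(w^4 + 3*w^3 - w^2 - 3*w) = (w - 4)*(w + 1)*(w^3 + 2*w^2 - 3*w) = (w - 4)*(w - 1)*(w + 1)*(w^2 + 3*w) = (w - 4)*(w - 1)*(w + 1)*(w + 3)*(w)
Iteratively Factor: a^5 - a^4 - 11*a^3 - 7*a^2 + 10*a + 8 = (a + 1)*(a^4 - 2*a^3 - 9*a^2 + 2*a + 8) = (a + 1)^2*(a^3 - 3*a^2 - 6*a + 8) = (a + 1)^2*(a + 2)*(a^2 - 5*a + 4) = (a - 4)*(a + 1)^2*(a + 2)*(a - 1)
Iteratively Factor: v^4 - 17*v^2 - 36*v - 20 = (v - 5)*(v^3 + 5*v^2 + 8*v + 4) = (v - 5)*(v + 2)*(v^2 + 3*v + 2) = (v - 5)*(v + 1)*(v + 2)*(v + 2)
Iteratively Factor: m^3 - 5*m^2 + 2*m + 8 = (m + 1)*(m^2 - 6*m + 8) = (m - 2)*(m + 1)*(m - 4)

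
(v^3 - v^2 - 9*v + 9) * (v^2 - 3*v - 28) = v^5 - 4*v^4 - 34*v^3 + 64*v^2 + 225*v - 252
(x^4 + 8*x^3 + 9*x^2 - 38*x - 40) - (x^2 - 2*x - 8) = x^4 + 8*x^3 + 8*x^2 - 36*x - 32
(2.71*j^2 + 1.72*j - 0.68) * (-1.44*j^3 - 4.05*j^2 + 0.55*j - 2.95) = -3.9024*j^5 - 13.4523*j^4 - 4.4963*j^3 - 4.2945*j^2 - 5.448*j + 2.006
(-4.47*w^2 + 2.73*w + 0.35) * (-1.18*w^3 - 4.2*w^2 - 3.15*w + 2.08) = 5.2746*w^5 + 15.5526*w^4 + 2.2015*w^3 - 19.3671*w^2 + 4.5759*w + 0.728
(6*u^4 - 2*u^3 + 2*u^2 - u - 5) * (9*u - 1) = 54*u^5 - 24*u^4 + 20*u^3 - 11*u^2 - 44*u + 5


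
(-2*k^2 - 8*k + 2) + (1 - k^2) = -3*k^2 - 8*k + 3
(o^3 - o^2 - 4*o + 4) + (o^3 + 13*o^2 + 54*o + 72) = 2*o^3 + 12*o^2 + 50*o + 76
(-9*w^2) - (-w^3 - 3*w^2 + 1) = w^3 - 6*w^2 - 1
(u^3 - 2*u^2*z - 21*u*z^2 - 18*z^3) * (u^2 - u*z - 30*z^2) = u^5 - 3*u^4*z - 49*u^3*z^2 + 63*u^2*z^3 + 648*u*z^4 + 540*z^5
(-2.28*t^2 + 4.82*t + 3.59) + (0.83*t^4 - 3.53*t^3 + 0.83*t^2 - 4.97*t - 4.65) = 0.83*t^4 - 3.53*t^3 - 1.45*t^2 - 0.149999999999999*t - 1.06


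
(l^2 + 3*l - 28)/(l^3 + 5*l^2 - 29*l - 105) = (l - 4)/(l^2 - 2*l - 15)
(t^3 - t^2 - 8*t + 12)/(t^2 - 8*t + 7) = (t^3 - t^2 - 8*t + 12)/(t^2 - 8*t + 7)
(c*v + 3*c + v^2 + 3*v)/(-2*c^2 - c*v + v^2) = (v + 3)/(-2*c + v)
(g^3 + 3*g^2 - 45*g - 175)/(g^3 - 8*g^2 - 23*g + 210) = (g + 5)/(g - 6)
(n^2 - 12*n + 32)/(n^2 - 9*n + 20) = (n - 8)/(n - 5)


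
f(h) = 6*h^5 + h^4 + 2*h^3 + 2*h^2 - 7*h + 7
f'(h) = 30*h^4 + 4*h^3 + 6*h^2 + 4*h - 7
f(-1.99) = -158.48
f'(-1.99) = 447.75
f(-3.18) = -1863.70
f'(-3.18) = 2980.14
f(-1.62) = -44.97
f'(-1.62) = 191.88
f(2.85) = 1243.74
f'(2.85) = 2124.98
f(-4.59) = -11892.31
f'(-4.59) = 13030.18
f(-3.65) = -3747.58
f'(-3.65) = 5188.50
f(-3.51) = -3075.08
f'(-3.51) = 4433.45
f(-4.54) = -11254.90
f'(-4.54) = 12469.34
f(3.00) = 1597.00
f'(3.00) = 2597.00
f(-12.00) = -1475333.00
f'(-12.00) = 615977.00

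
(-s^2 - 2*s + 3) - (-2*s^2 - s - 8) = s^2 - s + 11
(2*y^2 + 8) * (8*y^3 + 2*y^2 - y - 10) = 16*y^5 + 4*y^4 + 62*y^3 - 4*y^2 - 8*y - 80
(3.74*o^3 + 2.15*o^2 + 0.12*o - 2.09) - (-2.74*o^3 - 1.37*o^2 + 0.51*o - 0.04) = 6.48*o^3 + 3.52*o^2 - 0.39*o - 2.05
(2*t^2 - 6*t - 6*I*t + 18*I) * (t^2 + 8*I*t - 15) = 2*t^4 - 6*t^3 + 10*I*t^3 + 18*t^2 - 30*I*t^2 - 54*t + 90*I*t - 270*I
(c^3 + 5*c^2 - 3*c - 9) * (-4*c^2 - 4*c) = -4*c^5 - 24*c^4 - 8*c^3 + 48*c^2 + 36*c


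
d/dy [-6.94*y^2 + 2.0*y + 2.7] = 2.0 - 13.88*y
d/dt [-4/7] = 0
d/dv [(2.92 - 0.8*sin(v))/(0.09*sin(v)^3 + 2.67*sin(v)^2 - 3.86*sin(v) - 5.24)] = (0.144*sin(v)^3 + 1.3476*sin(v)^2 - 15.5928*sin(v) + 15.4632)*cos(v)/(0.0081*sin(v)^6 + 0.4806*sin(v)^5 + 6.4341*sin(v)^4 - 21.5556*sin(v)^3 - 13.082*sin(v)^2 + 40.4528*sin(v) + 27.4576)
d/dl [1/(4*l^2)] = -1/(2*l^3)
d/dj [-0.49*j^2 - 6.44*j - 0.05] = -0.98*j - 6.44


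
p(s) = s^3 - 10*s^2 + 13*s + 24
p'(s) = 3*s^2 - 20*s + 13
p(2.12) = 16.14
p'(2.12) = -15.92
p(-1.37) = -15.15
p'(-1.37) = 46.03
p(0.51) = 28.16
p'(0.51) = 3.58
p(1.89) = 19.60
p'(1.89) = -14.08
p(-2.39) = -77.84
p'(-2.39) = 77.94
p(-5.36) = -486.97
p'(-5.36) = 206.39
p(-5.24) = -462.57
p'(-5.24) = 200.17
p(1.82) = 20.56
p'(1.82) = -13.46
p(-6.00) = -630.00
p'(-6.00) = 241.00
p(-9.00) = -1632.00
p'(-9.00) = 436.00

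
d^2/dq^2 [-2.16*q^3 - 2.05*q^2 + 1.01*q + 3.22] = -12.96*q - 4.1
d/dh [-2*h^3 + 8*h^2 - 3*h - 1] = -6*h^2 + 16*h - 3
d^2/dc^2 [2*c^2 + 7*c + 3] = 4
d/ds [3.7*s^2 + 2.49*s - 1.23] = 7.4*s + 2.49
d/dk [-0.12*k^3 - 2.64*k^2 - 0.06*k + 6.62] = -0.36*k^2 - 5.28*k - 0.06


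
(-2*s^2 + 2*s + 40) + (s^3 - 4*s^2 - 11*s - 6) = s^3 - 6*s^2 - 9*s + 34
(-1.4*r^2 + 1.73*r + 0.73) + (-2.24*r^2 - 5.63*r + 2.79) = -3.64*r^2 - 3.9*r + 3.52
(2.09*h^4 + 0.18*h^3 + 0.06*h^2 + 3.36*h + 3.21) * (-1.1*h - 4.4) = -2.299*h^5 - 9.394*h^4 - 0.858*h^3 - 3.96*h^2 - 18.315*h - 14.124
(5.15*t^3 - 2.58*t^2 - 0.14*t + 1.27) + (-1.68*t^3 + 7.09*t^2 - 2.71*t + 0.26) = 3.47*t^3 + 4.51*t^2 - 2.85*t + 1.53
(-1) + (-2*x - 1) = -2*x - 2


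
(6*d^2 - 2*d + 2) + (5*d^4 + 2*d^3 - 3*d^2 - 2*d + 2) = 5*d^4 + 2*d^3 + 3*d^2 - 4*d + 4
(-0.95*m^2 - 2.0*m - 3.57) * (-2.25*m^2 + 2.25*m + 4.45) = 2.1375*m^4 + 2.3625*m^3 - 0.695*m^2 - 16.9325*m - 15.8865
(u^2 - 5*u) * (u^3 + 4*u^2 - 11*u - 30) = u^5 - u^4 - 31*u^3 + 25*u^2 + 150*u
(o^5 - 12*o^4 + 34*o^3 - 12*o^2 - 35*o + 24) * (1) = o^5 - 12*o^4 + 34*o^3 - 12*o^2 - 35*o + 24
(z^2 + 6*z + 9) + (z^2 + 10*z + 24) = 2*z^2 + 16*z + 33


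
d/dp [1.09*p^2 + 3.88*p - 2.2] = 2.18*p + 3.88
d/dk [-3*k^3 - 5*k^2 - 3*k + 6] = -9*k^2 - 10*k - 3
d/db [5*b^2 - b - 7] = 10*b - 1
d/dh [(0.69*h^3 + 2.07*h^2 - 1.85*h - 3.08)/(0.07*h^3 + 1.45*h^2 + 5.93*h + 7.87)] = (0.8556*h^4 + 8.4424*h^3 + 31.8953*h^2 + 41.5138*h + 3.7049)/(0.0049*h^6 + 0.203*h^5 + 2.9327*h^4 + 18.2988*h^3 + 57.9879*h^2 + 93.3382*h + 61.9369)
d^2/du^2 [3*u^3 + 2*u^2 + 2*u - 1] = 18*u + 4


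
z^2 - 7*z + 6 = (z - 6)*(z - 1)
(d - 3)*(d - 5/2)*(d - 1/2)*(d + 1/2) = d^4 - 11*d^3/2 + 29*d^2/4 + 11*d/8 - 15/8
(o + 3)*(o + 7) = o^2 + 10*o + 21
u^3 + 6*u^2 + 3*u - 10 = (u - 1)*(u + 2)*(u + 5)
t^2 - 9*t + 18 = (t - 6)*(t - 3)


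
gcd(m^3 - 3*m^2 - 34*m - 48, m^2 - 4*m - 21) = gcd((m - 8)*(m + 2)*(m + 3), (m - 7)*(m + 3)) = m + 3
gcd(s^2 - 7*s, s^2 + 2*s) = s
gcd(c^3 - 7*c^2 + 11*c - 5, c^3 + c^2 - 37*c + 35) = c^2 - 6*c + 5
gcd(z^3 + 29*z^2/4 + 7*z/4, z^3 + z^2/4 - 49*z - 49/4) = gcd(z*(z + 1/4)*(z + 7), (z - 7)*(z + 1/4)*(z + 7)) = z^2 + 29*z/4 + 7/4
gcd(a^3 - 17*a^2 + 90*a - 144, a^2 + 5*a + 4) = 1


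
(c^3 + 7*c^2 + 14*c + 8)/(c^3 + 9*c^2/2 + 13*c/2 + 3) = 2*(c + 4)/(2*c + 3)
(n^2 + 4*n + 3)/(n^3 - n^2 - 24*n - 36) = (n + 1)/(n^2 - 4*n - 12)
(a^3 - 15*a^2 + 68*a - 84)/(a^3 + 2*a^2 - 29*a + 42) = (a^2 - 13*a + 42)/(a^2 + 4*a - 21)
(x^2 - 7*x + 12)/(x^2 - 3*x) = (x - 4)/x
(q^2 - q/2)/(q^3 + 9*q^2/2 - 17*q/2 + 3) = q/(q^2 + 5*q - 6)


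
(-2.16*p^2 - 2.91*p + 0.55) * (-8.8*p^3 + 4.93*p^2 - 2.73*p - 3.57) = 19.008*p^5 + 14.9592*p^4 - 13.2895*p^3 + 18.367*p^2 + 8.8872*p - 1.9635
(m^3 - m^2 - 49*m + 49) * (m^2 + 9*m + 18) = m^5 + 8*m^4 - 40*m^3 - 410*m^2 - 441*m + 882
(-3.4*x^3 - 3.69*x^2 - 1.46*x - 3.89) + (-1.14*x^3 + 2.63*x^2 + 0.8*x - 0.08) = -4.54*x^3 - 1.06*x^2 - 0.66*x - 3.97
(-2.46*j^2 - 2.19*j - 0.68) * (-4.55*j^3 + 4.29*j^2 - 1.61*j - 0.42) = 11.193*j^5 - 0.588900000000001*j^4 - 2.3405*j^3 + 1.6419*j^2 + 2.0146*j + 0.2856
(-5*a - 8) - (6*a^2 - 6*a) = -6*a^2 + a - 8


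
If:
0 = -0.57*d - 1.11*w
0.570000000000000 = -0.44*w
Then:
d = 2.52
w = -1.30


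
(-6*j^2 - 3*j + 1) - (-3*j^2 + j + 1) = -3*j^2 - 4*j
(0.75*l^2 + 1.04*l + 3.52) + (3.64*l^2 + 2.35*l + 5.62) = 4.39*l^2 + 3.39*l + 9.14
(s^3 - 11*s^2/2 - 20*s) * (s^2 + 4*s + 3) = s^5 - 3*s^4/2 - 39*s^3 - 193*s^2/2 - 60*s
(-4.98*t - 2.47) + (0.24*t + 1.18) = -4.74*t - 1.29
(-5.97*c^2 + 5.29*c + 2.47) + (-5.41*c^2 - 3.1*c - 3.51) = -11.38*c^2 + 2.19*c - 1.04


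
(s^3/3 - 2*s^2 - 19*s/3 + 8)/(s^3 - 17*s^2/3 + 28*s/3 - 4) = (s^3 - 6*s^2 - 19*s + 24)/(3*s^3 - 17*s^2 + 28*s - 12)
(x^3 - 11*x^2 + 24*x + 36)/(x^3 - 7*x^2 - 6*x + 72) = (x^2 - 5*x - 6)/(x^2 - x - 12)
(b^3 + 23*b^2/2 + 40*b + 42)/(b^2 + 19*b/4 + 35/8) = 4*(b^2 + 8*b + 12)/(4*b + 5)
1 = 1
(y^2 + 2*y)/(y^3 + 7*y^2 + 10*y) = 1/(y + 5)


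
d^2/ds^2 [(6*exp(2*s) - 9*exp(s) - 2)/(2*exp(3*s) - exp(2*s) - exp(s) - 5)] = (24*exp(7*s) - 132*exp(6*s) + 54*exp(5*s) + 737*exp(4*s) - 1275*exp(3*s) + 174*exp(2*s) + 683*exp(s) - 215)*exp(s)/(8*exp(9*s) - 12*exp(8*s) - 6*exp(7*s) - 49*exp(6*s) + 63*exp(5*s) + 42*exp(4*s) + 119*exp(3*s) - 90*exp(2*s) - 75*exp(s) - 125)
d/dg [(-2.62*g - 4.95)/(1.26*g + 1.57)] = (2.675736*g + 3.334052)/(1.26*g + 1.57)^3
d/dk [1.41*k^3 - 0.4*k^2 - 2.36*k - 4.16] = 4.23*k^2 - 0.8*k - 2.36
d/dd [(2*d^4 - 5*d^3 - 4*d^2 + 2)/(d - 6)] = 2*(3*d^4 - 29*d^3 + 43*d^2 + 24*d - 1)/(d^2 - 12*d + 36)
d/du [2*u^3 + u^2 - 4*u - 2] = 6*u^2 + 2*u - 4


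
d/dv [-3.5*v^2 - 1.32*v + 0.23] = -7.0*v - 1.32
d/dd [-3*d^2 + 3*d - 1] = 3 - 6*d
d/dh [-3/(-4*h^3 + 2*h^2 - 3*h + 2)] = 3*(-12*h^2 + 4*h - 3)/(4*h^3 - 2*h^2 + 3*h - 2)^2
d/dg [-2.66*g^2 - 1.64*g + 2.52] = -5.32*g - 1.64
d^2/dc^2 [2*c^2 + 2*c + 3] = 4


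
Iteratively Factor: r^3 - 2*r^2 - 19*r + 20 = (r - 1)*(r^2 - r - 20) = (r - 1)*(r + 4)*(r - 5)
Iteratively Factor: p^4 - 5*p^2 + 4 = (p + 2)*(p^3 - 2*p^2 - p + 2) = (p + 1)*(p + 2)*(p^2 - 3*p + 2) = (p - 1)*(p + 1)*(p + 2)*(p - 2)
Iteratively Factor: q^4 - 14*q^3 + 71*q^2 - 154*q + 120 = (q - 5)*(q^3 - 9*q^2 + 26*q - 24) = (q - 5)*(q - 4)*(q^2 - 5*q + 6) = (q - 5)*(q - 4)*(q - 2)*(q - 3)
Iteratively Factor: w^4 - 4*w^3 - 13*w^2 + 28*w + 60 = (w - 3)*(w^3 - w^2 - 16*w - 20) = (w - 5)*(w - 3)*(w^2 + 4*w + 4) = (w - 5)*(w - 3)*(w + 2)*(w + 2)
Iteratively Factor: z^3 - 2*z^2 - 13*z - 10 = (z - 5)*(z^2 + 3*z + 2) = (z - 5)*(z + 2)*(z + 1)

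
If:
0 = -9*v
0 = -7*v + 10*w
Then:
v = 0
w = 0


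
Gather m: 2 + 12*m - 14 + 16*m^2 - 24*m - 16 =16*m^2 - 12*m - 28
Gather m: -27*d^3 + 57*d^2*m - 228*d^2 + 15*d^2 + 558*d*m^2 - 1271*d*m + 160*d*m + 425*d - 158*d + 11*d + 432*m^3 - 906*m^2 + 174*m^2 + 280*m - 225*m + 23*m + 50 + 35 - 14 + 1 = -27*d^3 - 213*d^2 + 278*d + 432*m^3 + m^2*(558*d - 732) + m*(57*d^2 - 1111*d + 78) + 72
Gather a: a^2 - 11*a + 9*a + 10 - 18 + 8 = a^2 - 2*a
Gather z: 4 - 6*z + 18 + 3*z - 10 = 12 - 3*z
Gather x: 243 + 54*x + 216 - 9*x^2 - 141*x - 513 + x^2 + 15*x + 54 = -8*x^2 - 72*x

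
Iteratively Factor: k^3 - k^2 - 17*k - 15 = (k - 5)*(k^2 + 4*k + 3) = (k - 5)*(k + 1)*(k + 3)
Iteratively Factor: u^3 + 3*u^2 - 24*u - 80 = (u + 4)*(u^2 - u - 20) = (u - 5)*(u + 4)*(u + 4)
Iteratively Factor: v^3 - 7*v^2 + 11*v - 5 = (v - 1)*(v^2 - 6*v + 5) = (v - 1)^2*(v - 5)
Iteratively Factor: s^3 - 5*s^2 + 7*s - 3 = (s - 1)*(s^2 - 4*s + 3) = (s - 1)^2*(s - 3)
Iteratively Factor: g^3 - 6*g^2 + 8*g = (g)*(g^2 - 6*g + 8) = g*(g - 4)*(g - 2)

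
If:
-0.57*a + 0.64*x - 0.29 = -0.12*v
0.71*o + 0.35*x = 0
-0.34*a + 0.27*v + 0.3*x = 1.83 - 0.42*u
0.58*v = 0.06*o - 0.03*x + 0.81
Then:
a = 1.10118180346446*x - 0.214761040532365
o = -0.492957746478873*x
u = 0.243181310082719*x + 3.28550543024227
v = 1.39655172413793 - 0.102719766877125*x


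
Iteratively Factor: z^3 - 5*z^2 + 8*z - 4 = (z - 1)*(z^2 - 4*z + 4) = (z - 2)*(z - 1)*(z - 2)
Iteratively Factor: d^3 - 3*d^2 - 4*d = (d - 4)*(d^2 + d) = (d - 4)*(d + 1)*(d)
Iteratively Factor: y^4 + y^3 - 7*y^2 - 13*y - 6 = (y + 1)*(y^3 - 7*y - 6) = (y - 3)*(y + 1)*(y^2 + 3*y + 2) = (y - 3)*(y + 1)*(y + 2)*(y + 1)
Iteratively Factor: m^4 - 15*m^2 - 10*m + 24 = (m - 4)*(m^3 + 4*m^2 + m - 6) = (m - 4)*(m + 3)*(m^2 + m - 2) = (m - 4)*(m + 2)*(m + 3)*(m - 1)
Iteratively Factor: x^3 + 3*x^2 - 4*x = (x)*(x^2 + 3*x - 4) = x*(x - 1)*(x + 4)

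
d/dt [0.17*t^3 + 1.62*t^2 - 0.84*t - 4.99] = 0.51*t^2 + 3.24*t - 0.84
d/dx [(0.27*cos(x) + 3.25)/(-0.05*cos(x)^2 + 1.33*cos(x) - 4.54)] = (-0.0135*cos(x)^2 - 0.325*cos(x) + 5.5483)*sin(x)/(0.0025*cos(x)^4 - 0.133*cos(x)^3 + 2.2229*cos(x)^2 - 12.0764*cos(x) + 20.6116)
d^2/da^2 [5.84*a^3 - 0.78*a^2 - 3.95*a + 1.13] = 35.04*a - 1.56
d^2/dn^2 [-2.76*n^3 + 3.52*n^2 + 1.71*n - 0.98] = 7.04 - 16.56*n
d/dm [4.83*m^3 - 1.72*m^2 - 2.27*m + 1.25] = 14.49*m^2 - 3.44*m - 2.27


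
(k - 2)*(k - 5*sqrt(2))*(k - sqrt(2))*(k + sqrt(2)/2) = k^4 - 11*sqrt(2)*k^3/2 - 2*k^3 + 4*k^2 + 11*sqrt(2)*k^2 - 8*k + 5*sqrt(2)*k - 10*sqrt(2)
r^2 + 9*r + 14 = (r + 2)*(r + 7)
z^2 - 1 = (z - 1)*(z + 1)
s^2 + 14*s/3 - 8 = (s - 4/3)*(s + 6)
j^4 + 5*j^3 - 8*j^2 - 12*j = j*(j - 2)*(j + 1)*(j + 6)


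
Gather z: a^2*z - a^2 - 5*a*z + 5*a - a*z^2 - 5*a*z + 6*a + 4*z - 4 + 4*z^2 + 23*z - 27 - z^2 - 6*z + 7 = -a^2 + 11*a + z^2*(3 - a) + z*(a^2 - 10*a + 21) - 24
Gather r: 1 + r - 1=r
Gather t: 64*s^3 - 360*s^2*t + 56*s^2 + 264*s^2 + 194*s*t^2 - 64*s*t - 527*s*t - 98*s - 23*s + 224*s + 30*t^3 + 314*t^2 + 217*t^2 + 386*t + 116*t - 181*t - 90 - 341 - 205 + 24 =64*s^3 + 320*s^2 + 103*s + 30*t^3 + t^2*(194*s + 531) + t*(-360*s^2 - 591*s + 321) - 612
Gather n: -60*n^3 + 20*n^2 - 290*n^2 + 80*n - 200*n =-60*n^3 - 270*n^2 - 120*n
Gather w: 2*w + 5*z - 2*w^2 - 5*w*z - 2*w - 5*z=-2*w^2 - 5*w*z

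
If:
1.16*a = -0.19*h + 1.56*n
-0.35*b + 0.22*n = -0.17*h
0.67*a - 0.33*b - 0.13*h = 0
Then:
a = 1.06082716072187*n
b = 1.4707501339195*n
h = 1.73389733454015*n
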